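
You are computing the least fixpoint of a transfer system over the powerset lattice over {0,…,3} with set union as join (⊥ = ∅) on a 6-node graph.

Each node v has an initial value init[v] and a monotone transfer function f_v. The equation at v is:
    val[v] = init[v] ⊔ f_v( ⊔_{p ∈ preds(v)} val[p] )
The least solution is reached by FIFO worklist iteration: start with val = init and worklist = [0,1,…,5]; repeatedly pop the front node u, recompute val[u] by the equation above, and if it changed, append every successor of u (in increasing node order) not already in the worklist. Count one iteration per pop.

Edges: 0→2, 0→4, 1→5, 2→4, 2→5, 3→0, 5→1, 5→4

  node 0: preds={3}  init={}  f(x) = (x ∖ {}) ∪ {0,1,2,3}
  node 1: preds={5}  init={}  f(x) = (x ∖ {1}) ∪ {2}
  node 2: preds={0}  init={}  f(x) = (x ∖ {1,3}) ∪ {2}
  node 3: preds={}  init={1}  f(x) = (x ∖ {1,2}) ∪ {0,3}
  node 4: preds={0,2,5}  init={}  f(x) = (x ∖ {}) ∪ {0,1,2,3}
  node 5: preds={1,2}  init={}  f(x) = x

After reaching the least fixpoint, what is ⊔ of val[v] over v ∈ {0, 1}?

Iteration log — 10 steps:
  step 1. node 0  ⊔preds={1}  new={0,1,2,3}  old={}  +wl: 
  step 2. node 1  ⊔preds={}  new={2}  old={}  +wl: 
  step 3. node 2  ⊔preds={0,1,2,3}  new={0,2}  old={}  +wl: 
  step 4. node 3  ⊔preds={}  new={0,1,3}  old={1}  +wl: 0
  step 5. node 4  ⊔preds={0,1,2,3}  new={0,1,2,3}  old={}  +wl: 
  step 6. node 5  ⊔preds={0,2}  new={0,2}  old={}  +wl: 1,4
  step 7. node 0  ⊔preds={0,1,3}  new={0,1,2,3}  stable
  step 8. node 1  ⊔preds={0,2}  new={0,2}  old={2}  +wl: 5
  step 9. node 4  ⊔preds={0,1,2,3}  new={0,1,2,3}  stable
  step 10. node 5  ⊔preds={0,2}  new={0,2}  stable

Least fixpoint reached:
  node 0: {0,1,2,3}
  node 1: {0,2}
  node 2: {0,2}
  node 3: {0,1,3}
  node 4: {0,1,2,3}
  node 5: {0,2}

{0,1,2,3}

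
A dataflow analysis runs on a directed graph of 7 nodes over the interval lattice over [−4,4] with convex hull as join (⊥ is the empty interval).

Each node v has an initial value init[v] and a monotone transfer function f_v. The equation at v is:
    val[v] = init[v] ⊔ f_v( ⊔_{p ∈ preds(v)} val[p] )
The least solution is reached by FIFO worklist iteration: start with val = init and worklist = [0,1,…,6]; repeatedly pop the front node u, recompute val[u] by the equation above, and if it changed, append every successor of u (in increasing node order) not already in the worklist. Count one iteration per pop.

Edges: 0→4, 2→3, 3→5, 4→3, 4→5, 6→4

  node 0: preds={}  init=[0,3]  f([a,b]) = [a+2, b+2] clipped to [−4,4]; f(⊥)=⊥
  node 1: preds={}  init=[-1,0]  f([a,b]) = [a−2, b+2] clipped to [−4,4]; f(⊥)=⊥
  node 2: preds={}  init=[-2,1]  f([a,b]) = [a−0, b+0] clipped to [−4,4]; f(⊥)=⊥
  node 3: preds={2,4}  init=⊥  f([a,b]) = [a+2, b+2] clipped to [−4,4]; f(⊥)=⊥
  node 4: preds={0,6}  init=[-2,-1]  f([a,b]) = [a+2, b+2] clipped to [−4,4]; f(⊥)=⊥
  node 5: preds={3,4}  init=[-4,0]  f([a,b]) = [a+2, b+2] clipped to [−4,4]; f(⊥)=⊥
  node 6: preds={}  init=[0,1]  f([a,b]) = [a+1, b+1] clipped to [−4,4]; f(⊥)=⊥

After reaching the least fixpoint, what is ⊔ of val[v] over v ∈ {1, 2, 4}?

[-2,4]

Iteration log — 9 steps:
  step 1. node 0  ⊔preds=⊥  new=[0,3]  stable
  step 2. node 1  ⊔preds=⊥  new=[-1,0]  stable
  step 3. node 2  ⊔preds=⊥  new=[-2,1]  stable
  step 4. node 3  ⊔preds=[-2,1]  new=[0,3]  old=⊥  +wl: 
  step 5. node 4  ⊔preds=[0,3]  new=[-2,4]  old=[-2,-1]  +wl: 3
  step 6. node 5  ⊔preds=[-2,4]  new=[-4,4]  old=[-4,0]  +wl: 
  step 7. node 6  ⊔preds=⊥  new=[0,1]  stable
  step 8. node 3  ⊔preds=[-2,4]  new=[0,4]  old=[0,3]  +wl: 5
  step 9. node 5  ⊔preds=[-2,4]  new=[-4,4]  stable

Least fixpoint reached:
  node 0: [0,3]
  node 1: [-1,0]
  node 2: [-2,1]
  node 3: [0,4]
  node 4: [-2,4]
  node 5: [-4,4]
  node 6: [0,1]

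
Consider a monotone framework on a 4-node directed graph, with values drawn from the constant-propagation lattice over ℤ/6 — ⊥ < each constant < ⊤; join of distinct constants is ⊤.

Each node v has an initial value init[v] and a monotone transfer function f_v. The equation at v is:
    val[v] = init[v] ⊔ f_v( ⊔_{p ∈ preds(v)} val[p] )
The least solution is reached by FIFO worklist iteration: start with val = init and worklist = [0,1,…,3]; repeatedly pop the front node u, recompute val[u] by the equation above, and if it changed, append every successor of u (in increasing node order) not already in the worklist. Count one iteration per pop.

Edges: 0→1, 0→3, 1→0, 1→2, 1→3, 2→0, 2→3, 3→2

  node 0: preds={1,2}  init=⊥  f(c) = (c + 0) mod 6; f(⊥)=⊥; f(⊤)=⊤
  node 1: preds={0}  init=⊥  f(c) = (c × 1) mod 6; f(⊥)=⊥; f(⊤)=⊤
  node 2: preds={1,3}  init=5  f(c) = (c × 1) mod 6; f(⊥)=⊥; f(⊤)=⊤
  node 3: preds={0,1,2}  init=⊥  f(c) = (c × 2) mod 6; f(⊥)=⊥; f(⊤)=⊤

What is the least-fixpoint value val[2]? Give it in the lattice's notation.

⊤

Worklist (12 pops):
  #1 pop 0: in=5 → 5 (was ⊥); enqueue []
  #2 pop 1: in=5 → 5 (was ⊥); enqueue [0]
  #3 pop 2: in=5 → 5 (no change)
  #4 pop 3: in=5 → 4 (was ⊥); enqueue [2]
  #5 pop 0: in=5 → 5 (no change)
  #6 pop 2: in=⊤ → ⊤ (was 5); enqueue [0,3]
  #7 pop 0: in=⊤ → ⊤ (was 5); enqueue [1]
  #8 pop 3: in=⊤ → ⊤ (was 4); enqueue [2]
  #9 pop 1: in=⊤ → ⊤ (was 5); enqueue [0,3]
  #10 pop 2: in=⊤ → ⊤ (no change)
  #11 pop 0: in=⊤ → ⊤ (no change)
  #12 pop 3: in=⊤ → ⊤ (no change)

Fixpoint:
  val[0] = ⊤
  val[1] = ⊤
  val[2] = ⊤
  val[3] = ⊤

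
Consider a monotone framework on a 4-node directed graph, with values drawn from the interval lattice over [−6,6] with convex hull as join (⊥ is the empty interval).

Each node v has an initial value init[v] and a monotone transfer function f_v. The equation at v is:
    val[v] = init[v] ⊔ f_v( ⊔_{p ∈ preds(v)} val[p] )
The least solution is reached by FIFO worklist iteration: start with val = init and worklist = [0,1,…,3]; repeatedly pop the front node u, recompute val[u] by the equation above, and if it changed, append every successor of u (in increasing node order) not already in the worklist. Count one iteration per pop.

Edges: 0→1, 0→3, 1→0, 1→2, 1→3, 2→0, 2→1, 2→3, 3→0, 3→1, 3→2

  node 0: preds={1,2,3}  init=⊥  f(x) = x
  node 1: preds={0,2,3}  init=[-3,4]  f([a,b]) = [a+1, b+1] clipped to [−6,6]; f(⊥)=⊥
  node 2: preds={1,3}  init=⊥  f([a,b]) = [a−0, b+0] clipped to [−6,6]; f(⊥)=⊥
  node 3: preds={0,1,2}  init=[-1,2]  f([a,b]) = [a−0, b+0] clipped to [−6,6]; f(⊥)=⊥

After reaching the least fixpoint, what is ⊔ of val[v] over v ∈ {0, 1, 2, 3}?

Trace (12 dequeues):
  [1] u=0 | in [-3,4] | out [-3,4] | prev ⊥ | push {}
  [2] u=1 | in [-3,4] | out [-3,5] | prev [-3,4] | push {0}
  [3] u=2 | in [-3,5] | out [-3,5] | prev ⊥ | push {1}
  [4] u=3 | in [-3,5] | out [-3,5] | prev [-1,2] | push {2}
  [5] u=0 | in [-3,5] | out [-3,5] | prev [-3,4] | push {3}
  [6] u=1 | in [-3,5] | out [-3,6] | prev [-3,5] | push {0}
  [7] u=2 | in [-3,6] | out [-3,6] | prev [-3,5] | push {1}
  [8] u=3 | in [-3,6] | out [-3,6] | prev [-3,5] | push {2}
  [9] u=0 | in [-3,6] | out [-3,6] | prev [-3,5] | push {3}
  [10] u=1 | in [-3,6] | out [-3,6] | ==
  [11] u=2 | in [-3,6] | out [-3,6] | ==
  [12] u=3 | in [-3,6] | out [-3,6] | ==

Converged values:
  [0] [-3,6]
  [1] [-3,6]
  [2] [-3,6]
  [3] [-3,6]

[-3,6]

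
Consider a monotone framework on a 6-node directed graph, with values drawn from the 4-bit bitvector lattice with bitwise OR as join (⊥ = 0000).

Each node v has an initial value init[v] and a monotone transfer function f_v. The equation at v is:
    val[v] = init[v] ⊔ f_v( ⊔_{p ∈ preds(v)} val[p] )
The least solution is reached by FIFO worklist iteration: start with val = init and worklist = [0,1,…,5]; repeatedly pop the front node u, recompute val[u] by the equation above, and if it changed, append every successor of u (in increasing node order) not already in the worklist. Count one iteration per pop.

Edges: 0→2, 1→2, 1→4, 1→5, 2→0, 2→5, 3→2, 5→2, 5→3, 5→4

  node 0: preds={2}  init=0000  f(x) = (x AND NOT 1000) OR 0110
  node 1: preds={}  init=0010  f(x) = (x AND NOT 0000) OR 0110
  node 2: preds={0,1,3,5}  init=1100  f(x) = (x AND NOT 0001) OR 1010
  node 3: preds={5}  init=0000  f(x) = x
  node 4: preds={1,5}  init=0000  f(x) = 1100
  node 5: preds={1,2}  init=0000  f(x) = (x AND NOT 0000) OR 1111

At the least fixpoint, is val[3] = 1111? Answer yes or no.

Iteration log — 11 steps:
  step 1. node 0  ⊔preds=1100  new=0110  old=0000  +wl: 
  step 2. node 1  ⊔preds=0000  new=0110  old=0010  +wl: 
  step 3. node 2  ⊔preds=0110  new=1110  old=1100  +wl: 0
  step 4. node 3  ⊔preds=0000  new=0000  stable
  step 5. node 4  ⊔preds=0110  new=1100  old=0000  +wl: 
  step 6. node 5  ⊔preds=1110  new=1111  old=0000  +wl: 2,3,4
  step 7. node 0  ⊔preds=1110  new=0110  stable
  step 8. node 2  ⊔preds=1111  new=1110  stable
  step 9. node 3  ⊔preds=1111  new=1111  old=0000  +wl: 2
  step 10. node 4  ⊔preds=1111  new=1100  stable
  step 11. node 2  ⊔preds=1111  new=1110  stable

Least fixpoint reached:
  node 0: 0110
  node 1: 0110
  node 2: 1110
  node 3: 1111
  node 4: 1100
  node 5: 1111

yes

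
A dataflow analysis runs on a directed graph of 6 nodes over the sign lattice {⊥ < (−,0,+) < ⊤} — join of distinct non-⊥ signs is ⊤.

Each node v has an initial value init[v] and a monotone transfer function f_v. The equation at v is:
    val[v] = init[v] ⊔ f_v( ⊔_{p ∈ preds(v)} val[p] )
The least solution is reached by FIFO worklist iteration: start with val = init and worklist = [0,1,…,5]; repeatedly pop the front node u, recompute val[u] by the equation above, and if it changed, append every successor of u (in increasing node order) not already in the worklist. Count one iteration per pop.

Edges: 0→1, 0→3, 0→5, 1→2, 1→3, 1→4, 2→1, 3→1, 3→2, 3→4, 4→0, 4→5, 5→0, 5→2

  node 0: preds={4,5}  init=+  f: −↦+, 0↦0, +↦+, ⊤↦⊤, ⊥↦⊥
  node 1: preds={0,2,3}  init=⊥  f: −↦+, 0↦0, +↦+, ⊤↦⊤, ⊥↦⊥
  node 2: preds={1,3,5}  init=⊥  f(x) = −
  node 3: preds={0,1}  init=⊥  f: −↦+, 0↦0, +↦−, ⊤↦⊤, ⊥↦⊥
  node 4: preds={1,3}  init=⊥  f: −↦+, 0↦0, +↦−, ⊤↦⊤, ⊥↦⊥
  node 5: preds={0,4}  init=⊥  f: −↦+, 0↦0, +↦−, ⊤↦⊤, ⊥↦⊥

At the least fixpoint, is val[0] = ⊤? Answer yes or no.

yes

Trace (14 dequeues):
  [1] u=0 | in ⊥ | out + | ==
  [2] u=1 | in + | out + | prev ⊥ | push {}
  [3] u=2 | in + | out − | prev ⊥ | push {1}
  [4] u=3 | in + | out − | prev ⊥ | push {2}
  [5] u=4 | in ⊤ | out ⊤ | prev ⊥ | push {0}
  [6] u=5 | in ⊤ | out ⊤ | prev ⊥ | push {}
  [7] u=1 | in ⊤ | out ⊤ | prev + | push {3,4}
  [8] u=2 | in ⊤ | out − | ==
  [9] u=0 | in ⊤ | out ⊤ | prev + | push {1,5}
  [10] u=3 | in ⊤ | out ⊤ | prev − | push {2}
  [11] u=4 | in ⊤ | out ⊤ | ==
  [12] u=1 | in ⊤ | out ⊤ | ==
  [13] u=5 | in ⊤ | out ⊤ | ==
  [14] u=2 | in ⊤ | out − | ==

Converged values:
  [0] ⊤
  [1] ⊤
  [2] −
  [3] ⊤
  [4] ⊤
  [5] ⊤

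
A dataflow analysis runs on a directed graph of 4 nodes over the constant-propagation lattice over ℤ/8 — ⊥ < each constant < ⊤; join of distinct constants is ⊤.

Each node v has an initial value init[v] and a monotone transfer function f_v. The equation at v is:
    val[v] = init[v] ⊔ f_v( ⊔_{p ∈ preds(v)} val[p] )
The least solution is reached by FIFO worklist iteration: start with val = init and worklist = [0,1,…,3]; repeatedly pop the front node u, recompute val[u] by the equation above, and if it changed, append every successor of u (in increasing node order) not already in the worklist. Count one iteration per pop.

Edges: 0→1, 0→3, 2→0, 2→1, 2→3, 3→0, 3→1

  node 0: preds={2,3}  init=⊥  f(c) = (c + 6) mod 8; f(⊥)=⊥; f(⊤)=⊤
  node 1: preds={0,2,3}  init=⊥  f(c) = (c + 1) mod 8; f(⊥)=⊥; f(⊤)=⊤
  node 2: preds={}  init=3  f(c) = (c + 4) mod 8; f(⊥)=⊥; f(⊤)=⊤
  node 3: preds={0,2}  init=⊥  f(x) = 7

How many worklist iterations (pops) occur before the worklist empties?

Trace (7 dequeues):
  [1] u=0 | in 3 | out 1 | prev ⊥ | push {}
  [2] u=1 | in ⊤ | out ⊤ | prev ⊥ | push {}
  [3] u=2 | in ⊥ | out 3 | ==
  [4] u=3 | in ⊤ | out 7 | prev ⊥ | push {0,1}
  [5] u=0 | in ⊤ | out ⊤ | prev 1 | push {3}
  [6] u=1 | in ⊤ | out ⊤ | ==
  [7] u=3 | in ⊤ | out 7 | ==

Converged values:
  [0] ⊤
  [1] ⊤
  [2] 3
  [3] 7

7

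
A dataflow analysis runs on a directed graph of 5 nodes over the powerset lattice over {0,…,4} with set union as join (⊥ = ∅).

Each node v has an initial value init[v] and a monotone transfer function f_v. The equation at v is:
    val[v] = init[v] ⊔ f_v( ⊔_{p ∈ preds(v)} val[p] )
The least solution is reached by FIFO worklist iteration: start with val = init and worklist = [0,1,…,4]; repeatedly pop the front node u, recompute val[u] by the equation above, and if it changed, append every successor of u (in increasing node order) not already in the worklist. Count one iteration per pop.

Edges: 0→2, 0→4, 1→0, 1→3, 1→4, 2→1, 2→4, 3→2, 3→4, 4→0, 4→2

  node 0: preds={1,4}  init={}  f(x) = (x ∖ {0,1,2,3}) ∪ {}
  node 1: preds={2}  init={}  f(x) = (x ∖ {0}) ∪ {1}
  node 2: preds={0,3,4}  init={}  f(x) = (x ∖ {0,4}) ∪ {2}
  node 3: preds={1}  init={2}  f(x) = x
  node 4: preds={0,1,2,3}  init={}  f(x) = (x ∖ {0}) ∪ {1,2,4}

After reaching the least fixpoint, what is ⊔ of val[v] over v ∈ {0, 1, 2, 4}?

{1,2,4}

Trace (12 dequeues):
  [1] u=0 | in {} | out {} | ==
  [2] u=1 | in {} | out {1} | prev {} | push {0}
  [3] u=2 | in {2} | out {2} | prev {} | push {1}
  [4] u=3 | in {1} | out {1,2} | prev {2} | push {2}
  [5] u=4 | in {1,2} | out {1,2,4} | prev {} | push {}
  [6] u=0 | in {1,2,4} | out {4} | prev {} | push {4}
  [7] u=1 | in {2} | out {1,2} | prev {1} | push {0,3}
  [8] u=2 | in {1,2,4} | out {1,2} | prev {2} | push {1}
  [9] u=4 | in {1,2,4} | out {1,2,4} | ==
  [10] u=0 | in {1,2,4} | out {4} | ==
  [11] u=3 | in {1,2} | out {1,2} | ==
  [12] u=1 | in {1,2} | out {1,2} | ==

Converged values:
  [0] {4}
  [1] {1,2}
  [2] {1,2}
  [3] {1,2}
  [4] {1,2,4}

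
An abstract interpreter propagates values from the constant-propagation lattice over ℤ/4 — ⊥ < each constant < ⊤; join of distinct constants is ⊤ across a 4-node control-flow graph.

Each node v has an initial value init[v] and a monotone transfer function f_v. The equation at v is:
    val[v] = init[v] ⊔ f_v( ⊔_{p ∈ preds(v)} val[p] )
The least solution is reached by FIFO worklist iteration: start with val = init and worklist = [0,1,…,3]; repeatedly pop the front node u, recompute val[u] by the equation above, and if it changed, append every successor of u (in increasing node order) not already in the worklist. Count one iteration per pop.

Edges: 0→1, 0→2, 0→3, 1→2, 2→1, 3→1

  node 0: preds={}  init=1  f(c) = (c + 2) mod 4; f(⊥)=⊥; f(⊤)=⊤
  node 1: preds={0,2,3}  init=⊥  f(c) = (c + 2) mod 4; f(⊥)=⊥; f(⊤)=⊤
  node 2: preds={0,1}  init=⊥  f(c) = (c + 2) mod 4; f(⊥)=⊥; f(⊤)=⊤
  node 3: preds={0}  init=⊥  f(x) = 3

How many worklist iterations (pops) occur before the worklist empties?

6

Trace (6 dequeues):
  [1] u=0 | in ⊥ | out 1 | ==
  [2] u=1 | in 1 | out 3 | prev ⊥ | push {}
  [3] u=2 | in ⊤ | out ⊤ | prev ⊥ | push {1}
  [4] u=3 | in 1 | out 3 | prev ⊥ | push {}
  [5] u=1 | in ⊤ | out ⊤ | prev 3 | push {2}
  [6] u=2 | in ⊤ | out ⊤ | ==

Converged values:
  [0] 1
  [1] ⊤
  [2] ⊤
  [3] 3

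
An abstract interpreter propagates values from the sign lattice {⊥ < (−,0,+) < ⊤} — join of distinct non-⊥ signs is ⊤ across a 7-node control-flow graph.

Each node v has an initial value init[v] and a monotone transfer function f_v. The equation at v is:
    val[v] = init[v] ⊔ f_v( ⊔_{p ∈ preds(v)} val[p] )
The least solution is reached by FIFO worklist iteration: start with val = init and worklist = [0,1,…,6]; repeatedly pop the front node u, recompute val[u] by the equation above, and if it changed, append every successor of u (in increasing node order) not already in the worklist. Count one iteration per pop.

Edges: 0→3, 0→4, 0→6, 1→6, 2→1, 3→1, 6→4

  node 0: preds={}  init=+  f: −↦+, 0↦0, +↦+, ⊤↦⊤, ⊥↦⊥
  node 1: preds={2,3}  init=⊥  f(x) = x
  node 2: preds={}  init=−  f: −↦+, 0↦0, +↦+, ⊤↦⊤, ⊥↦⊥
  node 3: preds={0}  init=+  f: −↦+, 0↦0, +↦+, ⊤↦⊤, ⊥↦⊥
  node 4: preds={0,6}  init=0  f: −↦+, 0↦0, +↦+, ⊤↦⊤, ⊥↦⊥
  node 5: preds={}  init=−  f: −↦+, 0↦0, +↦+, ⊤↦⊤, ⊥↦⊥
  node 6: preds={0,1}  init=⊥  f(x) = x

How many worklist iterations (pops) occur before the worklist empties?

8

Iteration log — 8 steps:
  step 1. node 0  ⊔preds=⊥  new=+  stable
  step 2. node 1  ⊔preds=⊤  new=⊤  old=⊥  +wl: 
  step 3. node 2  ⊔preds=⊥  new=−  stable
  step 4. node 3  ⊔preds=+  new=+  stable
  step 5. node 4  ⊔preds=+  new=⊤  old=0  +wl: 
  step 6. node 5  ⊔preds=⊥  new=−  stable
  step 7. node 6  ⊔preds=⊤  new=⊤  old=⊥  +wl: 4
  step 8. node 4  ⊔preds=⊤  new=⊤  stable

Least fixpoint reached:
  node 0: +
  node 1: ⊤
  node 2: −
  node 3: +
  node 4: ⊤
  node 5: −
  node 6: ⊤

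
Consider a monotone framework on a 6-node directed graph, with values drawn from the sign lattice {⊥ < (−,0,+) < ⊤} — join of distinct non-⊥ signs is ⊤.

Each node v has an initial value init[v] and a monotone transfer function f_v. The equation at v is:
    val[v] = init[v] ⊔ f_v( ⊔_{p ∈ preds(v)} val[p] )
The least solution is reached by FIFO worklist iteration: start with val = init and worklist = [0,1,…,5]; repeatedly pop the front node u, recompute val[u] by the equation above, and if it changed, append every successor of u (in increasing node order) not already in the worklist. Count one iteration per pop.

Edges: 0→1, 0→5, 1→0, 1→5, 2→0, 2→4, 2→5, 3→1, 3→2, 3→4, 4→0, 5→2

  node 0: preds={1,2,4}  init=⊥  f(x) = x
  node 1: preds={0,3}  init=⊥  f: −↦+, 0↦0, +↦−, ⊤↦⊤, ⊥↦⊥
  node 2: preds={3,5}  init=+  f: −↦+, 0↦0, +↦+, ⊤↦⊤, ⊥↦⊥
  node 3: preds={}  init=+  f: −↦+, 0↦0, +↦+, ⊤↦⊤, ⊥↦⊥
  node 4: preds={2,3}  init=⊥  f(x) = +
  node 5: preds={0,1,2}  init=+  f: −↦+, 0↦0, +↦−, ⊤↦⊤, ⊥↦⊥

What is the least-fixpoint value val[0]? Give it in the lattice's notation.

Worklist (12 pops):
  #1 pop 0: in=+ → + (was ⊥); enqueue []
  #2 pop 1: in=+ → − (was ⊥); enqueue [0]
  #3 pop 2: in=+ → + (no change)
  #4 pop 3: in=⊥ → + (no change)
  #5 pop 4: in=+ → + (was ⊥); enqueue []
  #6 pop 5: in=⊤ → ⊤ (was +); enqueue [2]
  #7 pop 0: in=⊤ → ⊤ (was +); enqueue [1,5]
  #8 pop 2: in=⊤ → ⊤ (was +); enqueue [0,4]
  #9 pop 1: in=⊤ → ⊤ (was −); enqueue []
  #10 pop 5: in=⊤ → ⊤ (no change)
  #11 pop 0: in=⊤ → ⊤ (no change)
  #12 pop 4: in=⊤ → + (no change)

Fixpoint:
  val[0] = ⊤
  val[1] = ⊤
  val[2] = ⊤
  val[3] = +
  val[4] = +
  val[5] = ⊤

⊤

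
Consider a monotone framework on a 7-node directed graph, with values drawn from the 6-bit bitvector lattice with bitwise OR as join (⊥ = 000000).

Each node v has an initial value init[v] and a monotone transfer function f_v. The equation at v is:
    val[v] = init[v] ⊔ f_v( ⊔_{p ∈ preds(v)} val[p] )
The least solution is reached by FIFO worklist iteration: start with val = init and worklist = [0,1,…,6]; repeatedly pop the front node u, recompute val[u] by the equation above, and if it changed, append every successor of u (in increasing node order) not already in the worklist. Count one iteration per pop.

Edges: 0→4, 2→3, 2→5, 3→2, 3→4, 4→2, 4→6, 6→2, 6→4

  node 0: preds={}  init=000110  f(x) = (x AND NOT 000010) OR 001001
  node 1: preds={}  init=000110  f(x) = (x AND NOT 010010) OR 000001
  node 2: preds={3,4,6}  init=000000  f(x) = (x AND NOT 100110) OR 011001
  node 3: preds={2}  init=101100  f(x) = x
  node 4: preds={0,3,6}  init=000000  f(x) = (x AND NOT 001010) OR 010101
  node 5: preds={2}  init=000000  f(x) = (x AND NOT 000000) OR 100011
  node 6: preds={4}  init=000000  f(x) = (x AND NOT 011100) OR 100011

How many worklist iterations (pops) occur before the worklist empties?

9

Worklist (9 pops):
  #1 pop 0: in=000000 → 001111 (was 000110); enqueue []
  #2 pop 1: in=000000 → 000111 (was 000110); enqueue []
  #3 pop 2: in=101100 → 011001 (was 000000); enqueue []
  #4 pop 3: in=011001 → 111101 (was 101100); enqueue [2]
  #5 pop 4: in=111111 → 110101 (was 000000); enqueue []
  #6 pop 5: in=011001 → 111011 (was 000000); enqueue []
  #7 pop 6: in=110101 → 100011 (was 000000); enqueue [4]
  #8 pop 2: in=111111 → 011001 (no change)
  #9 pop 4: in=111111 → 110101 (no change)

Fixpoint:
  val[0] = 001111
  val[1] = 000111
  val[2] = 011001
  val[3] = 111101
  val[4] = 110101
  val[5] = 111011
  val[6] = 100011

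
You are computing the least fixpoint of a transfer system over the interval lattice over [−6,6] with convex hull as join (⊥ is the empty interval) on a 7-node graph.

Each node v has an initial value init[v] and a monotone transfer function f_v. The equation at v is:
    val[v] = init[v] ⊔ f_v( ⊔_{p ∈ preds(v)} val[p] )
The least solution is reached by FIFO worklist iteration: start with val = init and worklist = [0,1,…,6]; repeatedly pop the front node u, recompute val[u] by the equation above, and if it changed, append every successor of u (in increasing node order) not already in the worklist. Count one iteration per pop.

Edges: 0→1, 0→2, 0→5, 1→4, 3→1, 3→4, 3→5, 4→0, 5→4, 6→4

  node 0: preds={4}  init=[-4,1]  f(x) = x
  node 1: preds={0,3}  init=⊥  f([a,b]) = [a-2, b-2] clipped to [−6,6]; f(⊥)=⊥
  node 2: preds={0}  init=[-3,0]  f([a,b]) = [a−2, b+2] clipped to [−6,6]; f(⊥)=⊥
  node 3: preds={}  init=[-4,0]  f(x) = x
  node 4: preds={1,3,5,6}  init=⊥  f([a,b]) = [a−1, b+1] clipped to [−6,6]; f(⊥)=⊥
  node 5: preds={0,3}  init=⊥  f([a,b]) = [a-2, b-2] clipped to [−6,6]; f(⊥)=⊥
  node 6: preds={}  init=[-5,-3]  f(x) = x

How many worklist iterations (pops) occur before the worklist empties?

12

Worklist (12 pops):
  #1 pop 0: in=⊥ → [-4,1] (no change)
  #2 pop 1: in=[-4,1] → [-6,-1] (was ⊥); enqueue []
  #3 pop 2: in=[-4,1] → [-6,3] (was [-3,0]); enqueue []
  #4 pop 3: in=⊥ → [-4,0] (no change)
  #5 pop 4: in=[-6,0] → [-6,1] (was ⊥); enqueue [0]
  #6 pop 5: in=[-4,1] → [-6,-1] (was ⊥); enqueue [4]
  #7 pop 6: in=⊥ → [-5,-3] (no change)
  #8 pop 0: in=[-6,1] → [-6,1] (was [-4,1]); enqueue [1,2,5]
  #9 pop 4: in=[-6,0] → [-6,1] (no change)
  #10 pop 1: in=[-6,1] → [-6,-1] (no change)
  #11 pop 2: in=[-6,1] → [-6,3] (no change)
  #12 pop 5: in=[-6,1] → [-6,-1] (no change)

Fixpoint:
  val[0] = [-6,1]
  val[1] = [-6,-1]
  val[2] = [-6,3]
  val[3] = [-4,0]
  val[4] = [-6,1]
  val[5] = [-6,-1]
  val[6] = [-5,-3]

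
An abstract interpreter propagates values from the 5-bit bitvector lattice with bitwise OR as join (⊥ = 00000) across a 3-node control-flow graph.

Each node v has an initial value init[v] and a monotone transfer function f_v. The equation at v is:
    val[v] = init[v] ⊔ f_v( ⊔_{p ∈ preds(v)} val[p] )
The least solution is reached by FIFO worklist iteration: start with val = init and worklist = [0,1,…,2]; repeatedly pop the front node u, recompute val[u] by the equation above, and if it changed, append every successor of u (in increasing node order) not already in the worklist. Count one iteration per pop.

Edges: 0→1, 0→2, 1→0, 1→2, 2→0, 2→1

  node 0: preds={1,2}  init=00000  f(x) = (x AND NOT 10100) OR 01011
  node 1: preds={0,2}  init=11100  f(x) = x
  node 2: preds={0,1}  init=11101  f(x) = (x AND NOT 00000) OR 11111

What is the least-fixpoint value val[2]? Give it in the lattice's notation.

11111

Trace (5 dequeues):
  [1] u=0 | in 11101 | out 01011 | prev 00000 | push {}
  [2] u=1 | in 11111 | out 11111 | prev 11100 | push {0}
  [3] u=2 | in 11111 | out 11111 | prev 11101 | push {1}
  [4] u=0 | in 11111 | out 01011 | ==
  [5] u=1 | in 11111 | out 11111 | ==

Converged values:
  [0] 01011
  [1] 11111
  [2] 11111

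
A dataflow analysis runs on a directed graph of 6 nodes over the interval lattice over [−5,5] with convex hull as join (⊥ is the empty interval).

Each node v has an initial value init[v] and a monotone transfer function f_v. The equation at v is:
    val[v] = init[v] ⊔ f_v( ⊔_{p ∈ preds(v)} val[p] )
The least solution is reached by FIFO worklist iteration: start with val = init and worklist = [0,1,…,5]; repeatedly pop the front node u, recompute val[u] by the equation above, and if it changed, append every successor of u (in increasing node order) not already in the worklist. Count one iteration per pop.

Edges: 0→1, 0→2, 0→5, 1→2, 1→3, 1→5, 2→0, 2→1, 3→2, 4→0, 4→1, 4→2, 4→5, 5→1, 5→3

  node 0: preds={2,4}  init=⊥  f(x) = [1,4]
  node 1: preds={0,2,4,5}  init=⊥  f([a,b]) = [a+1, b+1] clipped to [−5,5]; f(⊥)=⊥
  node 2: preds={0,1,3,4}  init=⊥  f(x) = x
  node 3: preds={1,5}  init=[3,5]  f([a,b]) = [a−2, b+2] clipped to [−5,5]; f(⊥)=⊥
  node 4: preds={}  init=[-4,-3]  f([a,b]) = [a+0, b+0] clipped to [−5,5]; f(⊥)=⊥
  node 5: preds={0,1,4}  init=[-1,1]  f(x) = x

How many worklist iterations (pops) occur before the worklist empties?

15

Trace (15 dequeues):
  [1] u=0 | in [-4,-3] | out [1,4] | prev ⊥ | push {}
  [2] u=1 | in [-4,4] | out [-3,5] | prev ⊥ | push {}
  [3] u=2 | in [-4,5] | out [-4,5] | prev ⊥ | push {0,1}
  [4] u=3 | in [-3,5] | out [-5,5] | prev [3,5] | push {2}
  [5] u=4 | in ⊥ | out [-4,-3] | ==
  [6] u=5 | in [-4,5] | out [-4,5] | prev [-1,1] | push {3}
  [7] u=0 | in [-4,5] | out [1,4] | ==
  [8] u=1 | in [-4,5] | out [-3,5] | ==
  [9] u=2 | in [-5,5] | out [-5,5] | prev [-4,5] | push {0,1}
  [10] u=3 | in [-4,5] | out [-5,5] | ==
  [11] u=0 | in [-5,5] | out [1,4] | ==
  [12] u=1 | in [-5,5] | out [-4,5] | prev [-3,5] | push {2,3,5}
  [13] u=2 | in [-5,5] | out [-5,5] | ==
  [14] u=3 | in [-4,5] | out [-5,5] | ==
  [15] u=5 | in [-4,5] | out [-4,5] | ==

Converged values:
  [0] [1,4]
  [1] [-4,5]
  [2] [-5,5]
  [3] [-5,5]
  [4] [-4,-3]
  [5] [-4,5]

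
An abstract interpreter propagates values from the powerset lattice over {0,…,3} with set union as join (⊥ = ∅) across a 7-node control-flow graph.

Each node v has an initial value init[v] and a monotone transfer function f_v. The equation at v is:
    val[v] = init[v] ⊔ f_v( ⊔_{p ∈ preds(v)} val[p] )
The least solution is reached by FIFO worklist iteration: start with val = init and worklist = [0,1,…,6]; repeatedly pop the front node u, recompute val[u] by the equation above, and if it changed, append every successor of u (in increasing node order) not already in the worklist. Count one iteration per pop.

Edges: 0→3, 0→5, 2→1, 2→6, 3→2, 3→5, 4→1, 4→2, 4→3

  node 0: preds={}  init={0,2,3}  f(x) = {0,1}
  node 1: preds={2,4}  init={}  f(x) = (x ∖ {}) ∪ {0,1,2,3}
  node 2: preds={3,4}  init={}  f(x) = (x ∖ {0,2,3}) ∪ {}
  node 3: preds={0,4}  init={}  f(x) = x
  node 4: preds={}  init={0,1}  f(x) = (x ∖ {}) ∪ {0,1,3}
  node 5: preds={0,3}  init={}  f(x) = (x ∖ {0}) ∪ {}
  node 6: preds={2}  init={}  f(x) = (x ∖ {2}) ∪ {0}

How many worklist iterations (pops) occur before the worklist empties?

10

Iteration log — 10 steps:
  step 1. node 0  ⊔preds={}  new={0,1,2,3}  old={0,2,3}  +wl: 
  step 2. node 1  ⊔preds={0,1}  new={0,1,2,3}  old={}  +wl: 
  step 3. node 2  ⊔preds={0,1}  new={1}  old={}  +wl: 1
  step 4. node 3  ⊔preds={0,1,2,3}  new={0,1,2,3}  old={}  +wl: 2
  step 5. node 4  ⊔preds={}  new={0,1,3}  old={0,1}  +wl: 3
  step 6. node 5  ⊔preds={0,1,2,3}  new={1,2,3}  old={}  +wl: 
  step 7. node 6  ⊔preds={1}  new={0,1}  old={}  +wl: 
  step 8. node 1  ⊔preds={0,1,3}  new={0,1,2,3}  stable
  step 9. node 2  ⊔preds={0,1,2,3}  new={1}  stable
  step 10. node 3  ⊔preds={0,1,2,3}  new={0,1,2,3}  stable

Least fixpoint reached:
  node 0: {0,1,2,3}
  node 1: {0,1,2,3}
  node 2: {1}
  node 3: {0,1,2,3}
  node 4: {0,1,3}
  node 5: {1,2,3}
  node 6: {0,1}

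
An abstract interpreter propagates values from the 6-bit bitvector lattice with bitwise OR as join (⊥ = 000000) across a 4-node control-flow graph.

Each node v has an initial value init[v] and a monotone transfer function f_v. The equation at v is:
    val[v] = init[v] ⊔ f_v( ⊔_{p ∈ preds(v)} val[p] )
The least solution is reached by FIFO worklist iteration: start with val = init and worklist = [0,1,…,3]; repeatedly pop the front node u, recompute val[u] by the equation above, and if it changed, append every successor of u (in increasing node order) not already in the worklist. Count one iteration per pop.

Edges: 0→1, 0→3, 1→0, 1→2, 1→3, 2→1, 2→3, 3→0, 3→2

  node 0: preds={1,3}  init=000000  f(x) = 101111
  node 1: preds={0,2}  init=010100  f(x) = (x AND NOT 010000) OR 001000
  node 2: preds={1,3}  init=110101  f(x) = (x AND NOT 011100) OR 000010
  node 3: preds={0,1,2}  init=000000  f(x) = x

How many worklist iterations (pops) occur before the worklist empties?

7

Worklist (7 pops):
  #1 pop 0: in=010100 → 101111 (was 000000); enqueue []
  #2 pop 1: in=111111 → 111111 (was 010100); enqueue [0]
  #3 pop 2: in=111111 → 110111 (was 110101); enqueue [1]
  #4 pop 3: in=111111 → 111111 (was 000000); enqueue [2]
  #5 pop 0: in=111111 → 101111 (no change)
  #6 pop 1: in=111111 → 111111 (no change)
  #7 pop 2: in=111111 → 110111 (no change)

Fixpoint:
  val[0] = 101111
  val[1] = 111111
  val[2] = 110111
  val[3] = 111111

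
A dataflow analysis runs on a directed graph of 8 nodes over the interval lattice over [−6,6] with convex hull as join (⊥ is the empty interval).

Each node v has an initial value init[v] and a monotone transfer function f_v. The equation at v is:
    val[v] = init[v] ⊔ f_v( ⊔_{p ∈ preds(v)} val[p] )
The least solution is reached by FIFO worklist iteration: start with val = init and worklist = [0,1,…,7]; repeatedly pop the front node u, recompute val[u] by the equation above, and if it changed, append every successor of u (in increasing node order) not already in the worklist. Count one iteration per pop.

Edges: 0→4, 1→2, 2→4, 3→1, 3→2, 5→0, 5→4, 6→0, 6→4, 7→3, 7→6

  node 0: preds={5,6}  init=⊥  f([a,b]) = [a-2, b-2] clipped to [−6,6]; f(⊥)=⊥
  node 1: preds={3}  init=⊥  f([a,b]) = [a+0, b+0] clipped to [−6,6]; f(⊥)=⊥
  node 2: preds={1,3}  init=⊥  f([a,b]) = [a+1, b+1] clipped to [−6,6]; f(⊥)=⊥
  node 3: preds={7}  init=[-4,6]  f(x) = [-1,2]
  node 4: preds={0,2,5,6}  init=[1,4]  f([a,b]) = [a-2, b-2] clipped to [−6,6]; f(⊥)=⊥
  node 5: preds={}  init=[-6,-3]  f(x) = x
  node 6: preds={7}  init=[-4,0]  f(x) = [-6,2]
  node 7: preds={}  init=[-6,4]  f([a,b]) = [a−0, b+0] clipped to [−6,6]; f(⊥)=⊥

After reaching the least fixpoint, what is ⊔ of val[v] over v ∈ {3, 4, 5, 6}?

[-6,6]

Iteration log — 10 steps:
  step 1. node 0  ⊔preds=[-6,0]  new=[-6,-2]  old=⊥  +wl: 
  step 2. node 1  ⊔preds=[-4,6]  new=[-4,6]  old=⊥  +wl: 
  step 3. node 2  ⊔preds=[-4,6]  new=[-3,6]  old=⊥  +wl: 
  step 4. node 3  ⊔preds=[-6,4]  new=[-4,6]  stable
  step 5. node 4  ⊔preds=[-6,6]  new=[-6,4]  old=[1,4]  +wl: 
  step 6. node 5  ⊔preds=⊥  new=[-6,-3]  stable
  step 7. node 6  ⊔preds=[-6,4]  new=[-6,2]  old=[-4,0]  +wl: 0,4
  step 8. node 7  ⊔preds=⊥  new=[-6,4]  stable
  step 9. node 0  ⊔preds=[-6,2]  new=[-6,0]  old=[-6,-2]  +wl: 
  step 10. node 4  ⊔preds=[-6,6]  new=[-6,4]  stable

Least fixpoint reached:
  node 0: [-6,0]
  node 1: [-4,6]
  node 2: [-3,6]
  node 3: [-4,6]
  node 4: [-6,4]
  node 5: [-6,-3]
  node 6: [-6,2]
  node 7: [-6,4]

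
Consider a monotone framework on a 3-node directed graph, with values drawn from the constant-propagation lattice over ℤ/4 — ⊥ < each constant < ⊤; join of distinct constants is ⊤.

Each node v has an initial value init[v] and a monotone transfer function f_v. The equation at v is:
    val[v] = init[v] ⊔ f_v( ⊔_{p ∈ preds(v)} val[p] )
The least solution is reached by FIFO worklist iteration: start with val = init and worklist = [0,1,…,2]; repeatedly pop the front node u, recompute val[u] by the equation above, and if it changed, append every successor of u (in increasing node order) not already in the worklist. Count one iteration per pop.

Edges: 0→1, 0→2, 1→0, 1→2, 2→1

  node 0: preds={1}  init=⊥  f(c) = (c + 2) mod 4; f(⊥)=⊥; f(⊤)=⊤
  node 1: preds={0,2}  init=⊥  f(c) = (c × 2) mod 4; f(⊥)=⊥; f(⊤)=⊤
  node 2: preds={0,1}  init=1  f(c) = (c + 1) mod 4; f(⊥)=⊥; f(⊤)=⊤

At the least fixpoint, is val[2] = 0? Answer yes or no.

Trace (9 dequeues):
  [1] u=0 | in ⊥ | out ⊥ | ==
  [2] u=1 | in 1 | out 2 | prev ⊥ | push {0}
  [3] u=2 | in 2 | out ⊤ | prev 1 | push {1}
  [4] u=0 | in 2 | out 0 | prev ⊥ | push {2}
  [5] u=1 | in ⊤ | out ⊤ | prev 2 | push {0}
  [6] u=2 | in ⊤ | out ⊤ | ==
  [7] u=0 | in ⊤ | out ⊤ | prev 0 | push {1,2}
  [8] u=1 | in ⊤ | out ⊤ | ==
  [9] u=2 | in ⊤ | out ⊤ | ==

Converged values:
  [0] ⊤
  [1] ⊤
  [2] ⊤

no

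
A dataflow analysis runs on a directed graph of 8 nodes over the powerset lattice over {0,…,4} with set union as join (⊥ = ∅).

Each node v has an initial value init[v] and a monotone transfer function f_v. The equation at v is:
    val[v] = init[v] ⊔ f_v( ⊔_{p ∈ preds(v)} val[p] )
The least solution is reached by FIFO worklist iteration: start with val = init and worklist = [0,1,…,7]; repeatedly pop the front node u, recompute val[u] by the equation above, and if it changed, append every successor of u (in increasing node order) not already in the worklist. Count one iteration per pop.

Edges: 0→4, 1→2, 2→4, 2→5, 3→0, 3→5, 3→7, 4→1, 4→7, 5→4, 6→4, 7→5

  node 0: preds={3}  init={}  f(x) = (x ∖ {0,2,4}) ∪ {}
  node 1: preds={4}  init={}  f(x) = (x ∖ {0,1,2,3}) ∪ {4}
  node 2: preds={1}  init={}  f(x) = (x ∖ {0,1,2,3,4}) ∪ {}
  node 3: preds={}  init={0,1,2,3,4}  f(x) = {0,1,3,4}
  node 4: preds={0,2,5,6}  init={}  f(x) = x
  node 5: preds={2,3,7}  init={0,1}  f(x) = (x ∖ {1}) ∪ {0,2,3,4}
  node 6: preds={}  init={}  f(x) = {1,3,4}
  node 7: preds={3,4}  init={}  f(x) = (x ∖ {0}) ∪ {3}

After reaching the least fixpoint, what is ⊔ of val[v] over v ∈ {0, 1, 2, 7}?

{1,2,3,4}

Worklist (13 pops):
  #1 pop 0: in={0,1,2,3,4} → {1,3} (was {}); enqueue []
  #2 pop 1: in={} → {4} (was {}); enqueue []
  #3 pop 2: in={4} → {} (no change)
  #4 pop 3: in={} → {0,1,2,3,4} (no change)
  #5 pop 4: in={0,1,3} → {0,1,3} (was {}); enqueue [1]
  #6 pop 5: in={0,1,2,3,4} → {0,1,2,3,4} (was {0,1}); enqueue [4]
  #7 pop 6: in={} → {1,3,4} (was {}); enqueue []
  #8 pop 7: in={0,1,2,3,4} → {1,2,3,4} (was {}); enqueue [5]
  #9 pop 1: in={0,1,3} → {4} (no change)
  #10 pop 4: in={0,1,2,3,4} → {0,1,2,3,4} (was {0,1,3}); enqueue [1,7]
  #11 pop 5: in={0,1,2,3,4} → {0,1,2,3,4} (no change)
  #12 pop 1: in={0,1,2,3,4} → {4} (no change)
  #13 pop 7: in={0,1,2,3,4} → {1,2,3,4} (no change)

Fixpoint:
  val[0] = {1,3}
  val[1] = {4}
  val[2] = {}
  val[3] = {0,1,2,3,4}
  val[4] = {0,1,2,3,4}
  val[5] = {0,1,2,3,4}
  val[6] = {1,3,4}
  val[7] = {1,2,3,4}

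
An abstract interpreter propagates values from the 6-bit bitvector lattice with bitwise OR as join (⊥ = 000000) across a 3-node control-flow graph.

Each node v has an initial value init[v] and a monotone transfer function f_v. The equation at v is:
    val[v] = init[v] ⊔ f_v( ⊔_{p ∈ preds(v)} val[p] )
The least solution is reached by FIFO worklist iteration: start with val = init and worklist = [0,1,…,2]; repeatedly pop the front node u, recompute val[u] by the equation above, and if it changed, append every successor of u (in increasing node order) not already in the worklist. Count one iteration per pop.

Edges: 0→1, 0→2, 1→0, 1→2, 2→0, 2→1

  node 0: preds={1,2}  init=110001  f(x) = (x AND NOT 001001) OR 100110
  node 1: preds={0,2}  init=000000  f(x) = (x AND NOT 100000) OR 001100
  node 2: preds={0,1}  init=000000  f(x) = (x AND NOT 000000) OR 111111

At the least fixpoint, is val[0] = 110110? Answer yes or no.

no

Trace (5 dequeues):
  [1] u=0 | in 000000 | out 110111 | prev 110001 | push {}
  [2] u=1 | in 110111 | out 011111 | prev 000000 | push {0}
  [3] u=2 | in 111111 | out 111111 | prev 000000 | push {1}
  [4] u=0 | in 111111 | out 110111 | ==
  [5] u=1 | in 111111 | out 011111 | ==

Converged values:
  [0] 110111
  [1] 011111
  [2] 111111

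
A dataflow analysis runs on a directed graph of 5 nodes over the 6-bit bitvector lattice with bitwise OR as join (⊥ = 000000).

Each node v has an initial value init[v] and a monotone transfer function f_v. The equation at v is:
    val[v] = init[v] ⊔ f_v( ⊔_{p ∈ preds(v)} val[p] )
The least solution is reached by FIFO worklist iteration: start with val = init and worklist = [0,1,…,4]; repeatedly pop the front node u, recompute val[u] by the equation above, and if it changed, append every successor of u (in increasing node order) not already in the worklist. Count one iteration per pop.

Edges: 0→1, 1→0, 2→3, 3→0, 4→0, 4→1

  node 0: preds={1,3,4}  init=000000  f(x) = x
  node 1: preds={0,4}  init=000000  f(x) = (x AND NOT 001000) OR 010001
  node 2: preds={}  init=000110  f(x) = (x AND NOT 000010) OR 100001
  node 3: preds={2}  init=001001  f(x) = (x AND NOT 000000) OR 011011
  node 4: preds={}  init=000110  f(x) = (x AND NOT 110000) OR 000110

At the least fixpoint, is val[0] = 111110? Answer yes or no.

no

Trace (8 dequeues):
  [1] u=0 | in 001111 | out 001111 | prev 000000 | push {}
  [2] u=1 | in 001111 | out 010111 | prev 000000 | push {0}
  [3] u=2 | in 000000 | out 100111 | prev 000110 | push {}
  [4] u=3 | in 100111 | out 111111 | prev 001001 | push {}
  [5] u=4 | in 000000 | out 000110 | ==
  [6] u=0 | in 111111 | out 111111 | prev 001111 | push {1}
  [7] u=1 | in 111111 | out 110111 | prev 010111 | push {0}
  [8] u=0 | in 111111 | out 111111 | ==

Converged values:
  [0] 111111
  [1] 110111
  [2] 100111
  [3] 111111
  [4] 000110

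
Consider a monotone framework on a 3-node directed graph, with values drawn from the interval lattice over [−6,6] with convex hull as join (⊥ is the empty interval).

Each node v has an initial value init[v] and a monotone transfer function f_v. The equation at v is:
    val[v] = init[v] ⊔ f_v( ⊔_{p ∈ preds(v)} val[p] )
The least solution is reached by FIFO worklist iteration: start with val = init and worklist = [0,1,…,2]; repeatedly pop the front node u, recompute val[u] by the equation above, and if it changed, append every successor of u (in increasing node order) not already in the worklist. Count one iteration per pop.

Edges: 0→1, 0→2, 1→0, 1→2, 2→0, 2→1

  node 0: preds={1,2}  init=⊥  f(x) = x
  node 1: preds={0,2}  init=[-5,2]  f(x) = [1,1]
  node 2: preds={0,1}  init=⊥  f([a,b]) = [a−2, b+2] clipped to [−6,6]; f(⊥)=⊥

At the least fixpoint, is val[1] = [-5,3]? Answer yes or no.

Worklist (9 pops):
  #1 pop 0: in=[-5,2] → [-5,2] (was ⊥); enqueue []
  #2 pop 1: in=[-5,2] → [-5,2] (no change)
  #3 pop 2: in=[-5,2] → [-6,4] (was ⊥); enqueue [0,1]
  #4 pop 0: in=[-6,4] → [-6,4] (was [-5,2]); enqueue [2]
  #5 pop 1: in=[-6,4] → [-5,2] (no change)
  #6 pop 2: in=[-6,4] → [-6,6] (was [-6,4]); enqueue [0,1]
  #7 pop 0: in=[-6,6] → [-6,6] (was [-6,4]); enqueue [2]
  #8 pop 1: in=[-6,6] → [-5,2] (no change)
  #9 pop 2: in=[-6,6] → [-6,6] (no change)

Fixpoint:
  val[0] = [-6,6]
  val[1] = [-5,2]
  val[2] = [-6,6]

no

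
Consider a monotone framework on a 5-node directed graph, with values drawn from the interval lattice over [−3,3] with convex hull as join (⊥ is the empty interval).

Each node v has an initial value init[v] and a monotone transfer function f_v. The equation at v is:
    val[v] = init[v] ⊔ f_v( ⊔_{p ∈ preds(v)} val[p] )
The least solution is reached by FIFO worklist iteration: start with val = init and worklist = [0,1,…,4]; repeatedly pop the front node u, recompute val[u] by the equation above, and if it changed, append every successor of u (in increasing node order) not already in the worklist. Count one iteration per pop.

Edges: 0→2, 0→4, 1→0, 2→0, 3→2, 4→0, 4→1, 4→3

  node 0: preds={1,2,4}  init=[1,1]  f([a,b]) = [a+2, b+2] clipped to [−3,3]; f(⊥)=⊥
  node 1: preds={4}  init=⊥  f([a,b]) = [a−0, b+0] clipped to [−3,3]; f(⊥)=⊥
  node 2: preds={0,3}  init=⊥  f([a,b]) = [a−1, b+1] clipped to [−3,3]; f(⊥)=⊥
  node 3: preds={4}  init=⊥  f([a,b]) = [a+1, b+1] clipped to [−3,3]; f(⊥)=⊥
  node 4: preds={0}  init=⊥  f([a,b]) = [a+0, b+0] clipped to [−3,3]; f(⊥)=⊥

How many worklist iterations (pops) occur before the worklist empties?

15

Worklist (15 pops):
  #1 pop 0: in=⊥ → [1,1] (no change)
  #2 pop 1: in=⊥ → ⊥ (no change)
  #3 pop 2: in=[1,1] → [0,2] (was ⊥); enqueue [0]
  #4 pop 3: in=⊥ → ⊥ (no change)
  #5 pop 4: in=[1,1] → [1,1] (was ⊥); enqueue [1,3]
  #6 pop 0: in=[0,2] → [1,3] (was [1,1]); enqueue [2,4]
  #7 pop 1: in=[1,1] → [1,1] (was ⊥); enqueue [0]
  #8 pop 3: in=[1,1] → [2,2] (was ⊥); enqueue []
  #9 pop 2: in=[1,3] → [0,3] (was [0,2]); enqueue []
  #10 pop 4: in=[1,3] → [1,3] (was [1,1]); enqueue [1,3]
  #11 pop 0: in=[0,3] → [1,3] (no change)
  #12 pop 1: in=[1,3] → [1,3] (was [1,1]); enqueue [0]
  #13 pop 3: in=[1,3] → [2,3] (was [2,2]); enqueue [2]
  #14 pop 0: in=[0,3] → [1,3] (no change)
  #15 pop 2: in=[1,3] → [0,3] (no change)

Fixpoint:
  val[0] = [1,3]
  val[1] = [1,3]
  val[2] = [0,3]
  val[3] = [2,3]
  val[4] = [1,3]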